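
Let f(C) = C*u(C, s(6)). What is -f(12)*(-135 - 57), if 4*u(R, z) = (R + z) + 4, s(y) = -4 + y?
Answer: 10368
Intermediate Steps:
u(R, z) = 1 + R/4 + z/4 (u(R, z) = ((R + z) + 4)/4 = (4 + R + z)/4 = 1 + R/4 + z/4)
f(C) = C*(3/2 + C/4) (f(C) = C*(1 + C/4 + (-4 + 6)/4) = C*(1 + C/4 + (¼)*2) = C*(1 + C/4 + ½) = C*(3/2 + C/4))
-f(12)*(-135 - 57) = -(¼)*12*(6 + 12)*(-135 - 57) = -(¼)*12*18*(-192) = -54*(-192) = -1*(-10368) = 10368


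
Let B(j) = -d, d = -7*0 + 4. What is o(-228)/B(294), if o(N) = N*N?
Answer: -12996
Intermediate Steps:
d = 4 (d = 0 + 4 = 4)
o(N) = N²
B(j) = -4 (B(j) = -1*4 = -4)
o(-228)/B(294) = (-228)²/(-4) = 51984*(-¼) = -12996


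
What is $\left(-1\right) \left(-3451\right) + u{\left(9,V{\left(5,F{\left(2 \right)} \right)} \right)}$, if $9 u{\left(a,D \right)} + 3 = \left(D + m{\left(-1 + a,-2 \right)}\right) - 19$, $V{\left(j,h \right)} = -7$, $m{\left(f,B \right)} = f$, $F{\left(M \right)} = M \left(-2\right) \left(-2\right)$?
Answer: $\frac{10346}{3} \approx 3448.7$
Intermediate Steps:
$F{\left(M \right)} = 4 M$ ($F{\left(M \right)} = - 2 M \left(-2\right) = 4 M$)
$u{\left(a,D \right)} = - \frac{23}{9} + \frac{D}{9} + \frac{a}{9}$ ($u{\left(a,D \right)} = - \frac{1}{3} + \frac{\left(D + \left(-1 + a\right)\right) - 19}{9} = - \frac{1}{3} + \frac{\left(-1 + D + a\right) - 19}{9} = - \frac{1}{3} + \frac{-20 + D + a}{9} = - \frac{1}{3} + \left(- \frac{20}{9} + \frac{D}{9} + \frac{a}{9}\right) = - \frac{23}{9} + \frac{D}{9} + \frac{a}{9}$)
$\left(-1\right) \left(-3451\right) + u{\left(9,V{\left(5,F{\left(2 \right)} \right)} \right)} = \left(-1\right) \left(-3451\right) + \left(- \frac{23}{9} + \frac{1}{9} \left(-7\right) + \frac{1}{9} \cdot 9\right) = 3451 - \frac{7}{3} = \frac{10346}{3}$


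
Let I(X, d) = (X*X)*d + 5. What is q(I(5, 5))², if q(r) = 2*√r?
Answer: 520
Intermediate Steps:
I(X, d) = 5 + d*X² (I(X, d) = X²*d + 5 = d*X² + 5 = 5 + d*X²)
q(I(5, 5))² = (2*√(5 + 5*5²))² = (2*√(5 + 5*25))² = (2*√(5 + 125))² = (2*√130)² = 520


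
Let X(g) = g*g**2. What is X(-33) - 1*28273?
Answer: -64210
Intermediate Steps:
X(g) = g**3
X(-33) - 1*28273 = (-33)**3 - 1*28273 = -35937 - 28273 = -64210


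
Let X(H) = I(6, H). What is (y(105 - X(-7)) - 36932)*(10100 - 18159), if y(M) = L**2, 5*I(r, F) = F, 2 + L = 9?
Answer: 297240097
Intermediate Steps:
L = 7 (L = -2 + 9 = 7)
I(r, F) = F/5
X(H) = H/5
y(M) = 49 (y(M) = 7**2 = 49)
(y(105 - X(-7)) - 36932)*(10100 - 18159) = (49 - 36932)*(10100 - 18159) = -36883*(-8059) = 297240097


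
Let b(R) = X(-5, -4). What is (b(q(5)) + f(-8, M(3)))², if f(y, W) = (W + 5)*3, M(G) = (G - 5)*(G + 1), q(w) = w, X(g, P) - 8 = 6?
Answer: 25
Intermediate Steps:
X(g, P) = 14 (X(g, P) = 8 + 6 = 14)
M(G) = (1 + G)*(-5 + G) (M(G) = (-5 + G)*(1 + G) = (1 + G)*(-5 + G))
b(R) = 14
f(y, W) = 15 + 3*W (f(y, W) = (5 + W)*3 = 15 + 3*W)
(b(q(5)) + f(-8, M(3)))² = (14 + (15 + 3*(-5 + 3² - 4*3)))² = (14 + (15 + 3*(-5 + 9 - 12)))² = (14 + (15 + 3*(-8)))² = (14 + (15 - 24))² = (14 - 9)² = 5² = 25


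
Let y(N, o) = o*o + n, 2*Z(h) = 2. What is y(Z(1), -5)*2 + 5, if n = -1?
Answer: 53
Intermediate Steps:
Z(h) = 1 (Z(h) = (½)*2 = 1)
y(N, o) = -1 + o² (y(N, o) = o*o - 1 = o² - 1 = -1 + o²)
y(Z(1), -5)*2 + 5 = (-1 + (-5)²)*2 + 5 = (-1 + 25)*2 + 5 = 24*2 + 5 = 48 + 5 = 53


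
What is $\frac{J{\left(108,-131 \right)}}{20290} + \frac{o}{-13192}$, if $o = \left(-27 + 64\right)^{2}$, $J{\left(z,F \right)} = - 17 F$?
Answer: $\frac{800787}{133832840} \approx 0.0059835$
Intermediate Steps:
$o = 1369$ ($o = 37^{2} = 1369$)
$\frac{J{\left(108,-131 \right)}}{20290} + \frac{o}{-13192} = \frac{\left(-17\right) \left(-131\right)}{20290} + \frac{1369}{-13192} = 2227 \cdot \frac{1}{20290} + 1369 \left(- \frac{1}{13192}\right) = \frac{2227}{20290} - \frac{1369}{13192} = \frac{800787}{133832840}$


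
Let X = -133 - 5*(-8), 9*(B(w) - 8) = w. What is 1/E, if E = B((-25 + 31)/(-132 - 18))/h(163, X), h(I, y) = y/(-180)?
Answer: 465/7196 ≈ 0.064619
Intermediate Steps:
B(w) = 8 + w/9
X = -93 (X = -133 - 1*(-40) = -133 + 40 = -93)
h(I, y) = -y/180 (h(I, y) = y*(-1/180) = -y/180)
E = 7196/465 (E = (8 + ((-25 + 31)/(-132 - 18))/9)/((-1/180*(-93))) = (8 + (6/(-150))/9)/(31/60) = (8 + (6*(-1/150))/9)*(60/31) = (8 + (1/9)*(-1/25))*(60/31) = (8 - 1/225)*(60/31) = (1799/225)*(60/31) = 7196/465 ≈ 15.475)
1/E = 1/(7196/465) = 465/7196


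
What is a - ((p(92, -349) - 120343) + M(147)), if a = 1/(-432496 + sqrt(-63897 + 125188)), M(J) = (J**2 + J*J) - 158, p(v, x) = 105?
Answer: 14436355497105554/187052728725 - sqrt(61291)/187052728725 ≈ 77178.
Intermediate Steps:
M(J) = -158 + 2*J**2 (M(J) = (J**2 + J**2) - 158 = 2*J**2 - 158 = -158 + 2*J**2)
a = 1/(-432496 + sqrt(61291)) ≈ -2.3135e-6
a - ((p(92, -349) - 120343) + M(147)) = (-432496/187052728725 - sqrt(61291)/187052728725) - ((105 - 120343) + (-158 + 2*147**2)) = (-432496/187052728725 - sqrt(61291)/187052728725) - (-120238 + (-158 + 2*21609)) = (-432496/187052728725 - sqrt(61291)/187052728725) - (-120238 + (-158 + 43218)) = (-432496/187052728725 - sqrt(61291)/187052728725) - (-120238 + 43060) = (-432496/187052728725 - sqrt(61291)/187052728725) - 1*(-77178) = (-432496/187052728725 - sqrt(61291)/187052728725) + 77178 = 14436355497105554/187052728725 - sqrt(61291)/187052728725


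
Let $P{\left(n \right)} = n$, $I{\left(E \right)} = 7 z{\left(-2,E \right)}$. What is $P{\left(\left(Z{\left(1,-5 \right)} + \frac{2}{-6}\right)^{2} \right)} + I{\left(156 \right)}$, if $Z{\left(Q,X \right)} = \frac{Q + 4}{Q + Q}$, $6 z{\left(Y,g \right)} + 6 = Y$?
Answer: $- \frac{167}{36} \approx -4.6389$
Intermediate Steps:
$z{\left(Y,g \right)} = -1 + \frac{Y}{6}$
$Z{\left(Q,X \right)} = \frac{4 + Q}{2 Q}$
$I{\left(E \right)} = - \frac{28}{3}$ ($I{\left(E \right)} = 7 \left(-1 + \frac{1}{6} \left(-2\right)\right) = 7 \left(-1 - \frac{1}{3}\right) = 7 \left(- \frac{4}{3}\right) = - \frac{28}{3}$)
$P{\left(\left(Z{\left(1,-5 \right)} + \frac{2}{-6}\right)^{2} \right)} + I{\left(156 \right)} = \left(\frac{4 + 1}{2 \cdot 1} + \frac{2}{-6}\right)^{2} - \frac{28}{3} = \left(\frac{1}{2} \cdot 1 \cdot 5 + 2 \left(- \frac{1}{6}\right)\right)^{2} - \frac{28}{3} = \left(\frac{5}{2} - \frac{1}{3}\right)^{2} - \frac{28}{3} = \left(\frac{13}{6}\right)^{2} - \frac{28}{3} = \frac{169}{36} - \frac{28}{3} = - \frac{167}{36}$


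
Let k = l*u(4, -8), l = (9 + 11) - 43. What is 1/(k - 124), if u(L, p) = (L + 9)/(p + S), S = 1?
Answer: -7/569 ≈ -0.012302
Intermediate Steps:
u(L, p) = (9 + L)/(1 + p) (u(L, p) = (L + 9)/(p + 1) = (9 + L)/(1 + p))
l = -23 (l = 20 - 43 = -23)
k = 299/7 (k = -23*(9 + 4)/(1 - 8) = -23*13/(-7) = -(-23)*13/7 = -23*(-13/7) = 299/7 ≈ 42.714)
1/(k - 124) = 1/(299/7 - 124) = 1/(-569/7) = -7/569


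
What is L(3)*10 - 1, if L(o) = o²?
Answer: 89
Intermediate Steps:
L(3)*10 - 1 = 3²*10 - 1 = 9*10 - 1 = 90 - 1 = 89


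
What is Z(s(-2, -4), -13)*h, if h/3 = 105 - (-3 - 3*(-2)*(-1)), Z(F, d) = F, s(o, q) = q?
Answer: -1368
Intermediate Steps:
h = 342 (h = 3*(105 - (-3 - 3*(-2)*(-1))) = 3*(105 - (-3 + 6*(-1))) = 3*(105 - (-3 - 6)) = 3*(105 - 1*(-9)) = 3*(105 + 9) = 3*114 = 342)
Z(s(-2, -4), -13)*h = -4*342 = -1368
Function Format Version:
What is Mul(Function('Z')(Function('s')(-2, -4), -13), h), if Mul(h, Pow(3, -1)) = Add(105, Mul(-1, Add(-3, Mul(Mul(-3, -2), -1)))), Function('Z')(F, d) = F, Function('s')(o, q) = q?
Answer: -1368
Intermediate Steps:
h = 342 (h = Mul(3, Add(105, Mul(-1, Add(-3, Mul(Mul(-3, -2), -1))))) = Mul(3, Add(105, Mul(-1, Add(-3, Mul(6, -1))))) = Mul(3, Add(105, Mul(-1, Add(-3, -6)))) = Mul(3, Add(105, Mul(-1, -9))) = Mul(3, Add(105, 9)) = Mul(3, 114) = 342)
Mul(Function('Z')(Function('s')(-2, -4), -13), h) = Mul(-4, 342) = -1368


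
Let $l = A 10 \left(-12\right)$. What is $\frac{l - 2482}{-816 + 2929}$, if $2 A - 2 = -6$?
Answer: $- \frac{2242}{2113} \approx -1.0611$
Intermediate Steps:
$A = -2$ ($A = 1 + \frac{1}{2} \left(-6\right) = 1 - 3 = -2$)
$l = 240$ ($l = \left(-2\right) 10 \left(-12\right) = \left(-20\right) \left(-12\right) = 240$)
$\frac{l - 2482}{-816 + 2929} = \frac{240 - 2482}{-816 + 2929} = - \frac{2242}{2113}$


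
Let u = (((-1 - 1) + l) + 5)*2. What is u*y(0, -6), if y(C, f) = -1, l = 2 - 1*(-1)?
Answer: -12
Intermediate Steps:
l = 3 (l = 2 + 1 = 3)
u = 12 (u = (((-1 - 1) + 3) + 5)*2 = ((-2 + 3) + 5)*2 = (1 + 5)*2 = 6*2 = 12)
u*y(0, -6) = 12*(-1) = -12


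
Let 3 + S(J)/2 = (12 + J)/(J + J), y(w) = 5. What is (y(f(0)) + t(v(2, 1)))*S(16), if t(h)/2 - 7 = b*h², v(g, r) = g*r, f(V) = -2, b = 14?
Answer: -2227/4 ≈ -556.75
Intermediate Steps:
t(h) = 14 + 28*h² (t(h) = 14 + 2*(14*h²) = 14 + 28*h²)
S(J) = -6 + (12 + J)/J (S(J) = -6 + 2*((12 + J)/(J + J)) = -6 + 2*((12 + J)/((2*J))) = -6 + 2*((12 + J)*(1/(2*J))) = -6 + 2*((12 + J)/(2*J)) = -6 + (12 + J)/J)
(y(f(0)) + t(v(2, 1)))*S(16) = (5 + (14 + 28*(2*1)²))*(-5 + 12/16) = (5 + (14 + 28*2²))*(-5 + 12*(1/16)) = (5 + (14 + 28*4))*(-5 + ¾) = (5 + (14 + 112))*(-17/4) = (5 + 126)*(-17/4) = 131*(-17/4) = -2227/4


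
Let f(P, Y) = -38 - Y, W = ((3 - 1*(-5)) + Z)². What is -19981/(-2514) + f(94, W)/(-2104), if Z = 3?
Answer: 21219875/2644728 ≈ 8.0235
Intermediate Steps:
W = 121 (W = ((3 - 1*(-5)) + 3)² = ((3 + 5) + 3)² = (8 + 3)² = 11² = 121)
-19981/(-2514) + f(94, W)/(-2104) = -19981/(-2514) + (-38 - 1*121)/(-2104) = -19981*(-1/2514) + (-38 - 121)*(-1/2104) = 19981/2514 - 159*(-1/2104) = 19981/2514 + 159/2104 = 21219875/2644728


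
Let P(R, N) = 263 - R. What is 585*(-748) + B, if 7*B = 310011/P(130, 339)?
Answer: -407076969/931 ≈ -4.3725e+5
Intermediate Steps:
B = 310011/931 (B = (310011/(263 - 1*130))/7 = (310011/(263 - 130))/7 = (310011/133)/7 = (310011*(1/133))/7 = (⅐)*(310011/133) = 310011/931 ≈ 332.99)
585*(-748) + B = 585*(-748) + 310011/931 = -437580 + 310011/931 = -407076969/931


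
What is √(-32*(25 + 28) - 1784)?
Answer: 2*I*√870 ≈ 58.992*I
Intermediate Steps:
√(-32*(25 + 28) - 1784) = √(-32*53 - 1784) = √(-1696 - 1784) = √(-3480) = 2*I*√870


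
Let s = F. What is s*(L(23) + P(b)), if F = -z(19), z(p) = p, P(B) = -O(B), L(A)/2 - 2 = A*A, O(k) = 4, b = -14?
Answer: -20102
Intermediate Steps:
L(A) = 4 + 2*A² (L(A) = 4 + 2*(A*A) = 4 + 2*A²)
P(B) = -4 (P(B) = -1*4 = -4)
F = -19 (F = -1*19 = -19)
s = -19
s*(L(23) + P(b)) = -19*((4 + 2*23²) - 4) = -19*((4 + 2*529) - 4) = -19*((4 + 1058) - 4) = -19*(1062 - 4) = -19*1058 = -20102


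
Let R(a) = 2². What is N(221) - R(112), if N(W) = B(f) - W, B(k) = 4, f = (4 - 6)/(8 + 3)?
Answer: -221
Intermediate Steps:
f = -2/11 ≈ -0.18182
R(a) = 4
N(W) = 4 - W
N(221) - R(112) = (4 - 1*221) - 1*4 = (4 - 221) - 4 = -217 - 4 = -221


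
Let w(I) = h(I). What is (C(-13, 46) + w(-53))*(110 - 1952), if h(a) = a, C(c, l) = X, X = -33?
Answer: 158412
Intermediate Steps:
C(c, l) = -33
w(I) = I
(C(-13, 46) + w(-53))*(110 - 1952) = (-33 - 53)*(110 - 1952) = -86*(-1842) = 158412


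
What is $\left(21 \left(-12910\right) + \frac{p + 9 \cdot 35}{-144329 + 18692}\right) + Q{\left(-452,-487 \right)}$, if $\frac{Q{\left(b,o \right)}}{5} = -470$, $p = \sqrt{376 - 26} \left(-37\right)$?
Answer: $- \frac{11452231445}{41879} + \frac{185 \sqrt{14}}{125637} \approx -2.7346 \cdot 10^{5}$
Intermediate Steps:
$p = - 185 \sqrt{14}$ ($p = \sqrt{350} \left(-37\right) = 5 \sqrt{14} \left(-37\right) = - 185 \sqrt{14} \approx -692.21$)
$Q{\left(b,o \right)} = -2350$ ($Q{\left(b,o \right)} = 5 \left(-470\right) = -2350$)
$\left(21 \left(-12910\right) + \frac{p + 9 \cdot 35}{-144329 + 18692}\right) + Q{\left(-452,-487 \right)} = \left(21 \left(-12910\right) + \frac{- 185 \sqrt{14} + 9 \cdot 35}{-144329 + 18692}\right) - 2350 = \left(-271110 + \frac{- 185 \sqrt{14} + 315}{-125637}\right) - 2350 = \left(-271110 + \left(315 - 185 \sqrt{14}\right) \left(- \frac{1}{125637}\right)\right) - 2350 = \left(-271110 - \left(\frac{105}{41879} - \frac{185 \sqrt{14}}{125637}\right)\right) - 2350 = \left(- \frac{11353815795}{41879} + \frac{185 \sqrt{14}}{125637}\right) - 2350 = - \frac{11452231445}{41879} + \frac{185 \sqrt{14}}{125637}$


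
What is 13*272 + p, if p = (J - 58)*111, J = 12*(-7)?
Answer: -12226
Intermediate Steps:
J = -84
p = -15762 (p = (-84 - 58)*111 = -142*111 = -15762)
13*272 + p = 13*272 - 15762 = 3536 - 15762 = -12226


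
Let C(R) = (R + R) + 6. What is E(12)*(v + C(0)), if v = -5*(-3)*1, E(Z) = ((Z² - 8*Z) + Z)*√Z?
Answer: 2520*√3 ≈ 4364.8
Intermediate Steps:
C(R) = 6 + 2*R (C(R) = 2*R + 6 = 6 + 2*R)
E(Z) = √Z*(Z² - 7*Z) (E(Z) = (Z² - 7*Z)*√Z = √Z*(Z² - 7*Z))
v = 15 (v = 15*1 = 15)
E(12)*(v + C(0)) = (12^(3/2)*(-7 + 12))*(15 + (6 + 2*0)) = ((24*√3)*5)*(15 + (6 + 0)) = (120*√3)*(15 + 6) = (120*√3)*21 = 2520*√3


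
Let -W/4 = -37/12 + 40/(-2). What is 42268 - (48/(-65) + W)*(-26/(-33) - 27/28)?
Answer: 7618759583/180180 ≈ 42284.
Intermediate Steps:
W = 277/3 (W = -4*(-37/12 + 40/(-2)) = -4*(-37*1/12 + 40*(-½)) = -4*(-37/12 - 20) = -4*(-277/12) = 277/3 ≈ 92.333)
42268 - (48/(-65) + W)*(-26/(-33) - 27/28) = 42268 - (48/(-65) + 277/3)*(-26/(-33) - 27/28) = 42268 - (48*(-1/65) + 277/3)*(-26*(-1/33) - 27*1/28) = 42268 - (-48/65 + 277/3)*(26/33 - 27/28) = 42268 - 17861*(-163)/(195*924) = 42268 - 1*(-2911343/180180) = 42268 + 2911343/180180 = 7618759583/180180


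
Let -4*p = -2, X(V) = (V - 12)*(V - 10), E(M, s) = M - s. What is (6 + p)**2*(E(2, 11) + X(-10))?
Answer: 72839/4 ≈ 18210.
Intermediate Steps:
X(V) = (-12 + V)*(-10 + V)
p = 1/2 (p = -1/4*(-2) = 1/2 ≈ 0.50000)
(6 + p)**2*(E(2, 11) + X(-10)) = (6 + 1/2)**2*((2 - 1*11) + (120 + (-10)**2 - 22*(-10))) = (13/2)**2*((2 - 11) + (120 + 100 + 220)) = 169*(-9 + 440)/4 = (169/4)*431 = 72839/4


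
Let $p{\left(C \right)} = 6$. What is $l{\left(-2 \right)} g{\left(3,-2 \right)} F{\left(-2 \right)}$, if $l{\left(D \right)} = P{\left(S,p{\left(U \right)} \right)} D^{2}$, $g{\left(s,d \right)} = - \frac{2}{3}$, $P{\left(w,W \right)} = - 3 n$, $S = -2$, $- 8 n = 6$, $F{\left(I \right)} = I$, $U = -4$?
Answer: $12$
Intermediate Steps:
$n = - \frac{3}{4}$ ($n = \left(- \frac{1}{8}\right) 6 = - \frac{3}{4} \approx -0.75$)
$P{\left(w,W \right)} = \frac{9}{4}$ ($P{\left(w,W \right)} = \left(-3\right) \left(- \frac{3}{4}\right) = \frac{9}{4}$)
$g{\left(s,d \right)} = - \frac{2}{3}$ ($g{\left(s,d \right)} = \left(-2\right) \frac{1}{3} = - \frac{2}{3}$)
$l{\left(D \right)} = \frac{9 D^{2}}{4}$
$l{\left(-2 \right)} g{\left(3,-2 \right)} F{\left(-2 \right)} = \frac{9 \left(-2\right)^{2}}{4} \left(- \frac{2}{3}\right) \left(-2\right) = \frac{9}{4} \cdot 4 \left(- \frac{2}{3}\right) \left(-2\right) = 9 \left(- \frac{2}{3}\right) \left(-2\right) = \left(-6\right) \left(-2\right) = 12$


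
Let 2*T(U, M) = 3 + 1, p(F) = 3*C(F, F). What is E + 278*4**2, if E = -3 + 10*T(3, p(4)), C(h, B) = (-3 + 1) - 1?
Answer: 4465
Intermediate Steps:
C(h, B) = -3 (C(h, B) = -2 - 1 = -3)
p(F) = -9 (p(F) = 3*(-3) = -9)
T(U, M) = 2 (T(U, M) = (3 + 1)/2 = (1/2)*4 = 2)
E = 17 (E = -3 + 10*2 = -3 + 20 = 17)
E + 278*4**2 = 17 + 278*4**2 = 17 + 278*16 = 17 + 4448 = 4465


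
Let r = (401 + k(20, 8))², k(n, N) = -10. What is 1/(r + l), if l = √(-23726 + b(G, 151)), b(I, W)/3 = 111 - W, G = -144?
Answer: 152881/23372624007 - I*√23846/23372624007 ≈ 6.541e-6 - 6.6069e-9*I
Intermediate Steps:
r = 152881 (r = (401 - 10)² = 391² = 152881)
b(I, W) = 333 - 3*W (b(I, W) = 3*(111 - W) = 333 - 3*W)
l = I*√23846 (l = √(-23726 + (333 - 3*151)) = √(-23726 + (333 - 453)) = √(-23726 - 120) = √(-23846) = I*√23846 ≈ 154.42*I)
1/(r + l) = 1/(152881 + I*√23846)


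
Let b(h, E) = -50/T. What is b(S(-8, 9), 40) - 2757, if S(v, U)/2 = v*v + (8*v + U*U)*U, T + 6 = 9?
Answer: -8321/3 ≈ -2773.7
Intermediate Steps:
T = 3 (T = -6 + 9 = 3)
S(v, U) = 2*v**2 + 2*U*(U**2 + 8*v) (S(v, U) = 2*(v*v + (8*v + U*U)*U) = 2*(v**2 + (8*v + U**2)*U) = 2*(v**2 + (U**2 + 8*v)*U) = 2*(v**2 + U*(U**2 + 8*v)) = 2*v**2 + 2*U*(U**2 + 8*v))
b(h, E) = -50/3
b(S(-8, 9), 40) - 2757 = -50/3 - 2757 = -8321/3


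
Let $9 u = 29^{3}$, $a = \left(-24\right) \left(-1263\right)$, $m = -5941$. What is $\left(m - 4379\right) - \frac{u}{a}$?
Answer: $- \frac{2815402949}{272808} \approx -10320.0$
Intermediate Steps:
$a = 30312$
$u = \frac{24389}{9}$ ($u = \frac{29^{3}}{9} = \frac{1}{9} \cdot 24389 = \frac{24389}{9} \approx 2709.9$)
$\left(m - 4379\right) - \frac{u}{a} = \left(-5941 - 4379\right) - \frac{24389}{9 \cdot 30312} = \left(-5941 - 4379\right) - \frac{24389}{9} \cdot \frac{1}{30312} = -10320 - \frac{24389}{272808} = - \frac{2815402949}{272808}$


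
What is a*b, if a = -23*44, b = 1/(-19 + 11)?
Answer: 253/2 ≈ 126.50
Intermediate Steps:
b = -⅛ (b = 1/(-8) = -⅛ ≈ -0.12500)
a = -1012
a*b = -1012*(-⅛) = 253/2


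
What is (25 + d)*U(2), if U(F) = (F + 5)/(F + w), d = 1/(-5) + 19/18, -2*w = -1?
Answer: 16289/225 ≈ 72.396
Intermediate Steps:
w = ½ (w = -½*(-1) = ½ ≈ 0.50000)
d = 77/90 (d = 1*(-⅕) + 19*(1/18) = -⅕ + 19/18 = 77/90 ≈ 0.85556)
U(F) = (5 + F)/(½ + F) (U(F) = (F + 5)/(F + ½) = (5 + F)/(½ + F))
(25 + d)*U(2) = (25 + 77/90)*(2*(5 + 2)/(1 + 2*2)) = 2327*(2*7/(1 + 4))/90 = 2327*(2*7/5)/90 = 2327*(2*(⅕)*7)/90 = (2327/90)*(14/5) = 16289/225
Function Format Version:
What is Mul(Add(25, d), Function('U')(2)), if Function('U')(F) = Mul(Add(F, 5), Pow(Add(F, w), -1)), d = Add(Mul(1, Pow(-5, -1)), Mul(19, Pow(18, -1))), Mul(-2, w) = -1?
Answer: Rational(16289, 225) ≈ 72.396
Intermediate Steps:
w = Rational(1, 2) (w = Mul(Rational(-1, 2), -1) = Rational(1, 2) ≈ 0.50000)
d = Rational(77, 90) (d = Add(Mul(1, Rational(-1, 5)), Mul(19, Rational(1, 18))) = Add(Rational(-1, 5), Rational(19, 18)) = Rational(77, 90) ≈ 0.85556)
Function('U')(F) = Mul(Pow(Add(Rational(1, 2), F), -1), Add(5, F)) (Function('U')(F) = Mul(Add(F, 5), Pow(Add(F, Rational(1, 2)), -1)) = Mul(Add(5, F), Pow(Add(Rational(1, 2), F), -1)) = Mul(Pow(Add(Rational(1, 2), F), -1), Add(5, F)))
Mul(Add(25, d), Function('U')(2)) = Mul(Add(25, Rational(77, 90)), Mul(2, Pow(Add(1, Mul(2, 2)), -1), Add(5, 2))) = Mul(Rational(2327, 90), Mul(2, Pow(Add(1, 4), -1), 7)) = Mul(Rational(2327, 90), Mul(2, Pow(5, -1), 7)) = Mul(Rational(2327, 90), Mul(2, Rational(1, 5), 7)) = Mul(Rational(2327, 90), Rational(14, 5)) = Rational(16289, 225)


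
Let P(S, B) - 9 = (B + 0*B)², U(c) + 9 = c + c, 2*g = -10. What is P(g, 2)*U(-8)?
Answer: -325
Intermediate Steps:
g = -5 (g = (½)*(-10) = -5)
U(c) = -9 + 2*c (U(c) = -9 + (c + c) = -9 + 2*c)
P(S, B) = 9 + B² (P(S, B) = 9 + (B + 0*B)² = 9 + (B + 0)² = 9 + B²)
P(g, 2)*U(-8) = (9 + 2²)*(-9 + 2*(-8)) = (9 + 4)*(-9 - 16) = 13*(-25) = -325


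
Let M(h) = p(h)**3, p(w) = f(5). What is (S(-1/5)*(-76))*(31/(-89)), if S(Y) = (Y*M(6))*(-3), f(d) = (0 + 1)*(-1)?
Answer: -7068/445 ≈ -15.883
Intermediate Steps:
f(d) = -1 (f(d) = 1*(-1) = -1)
p(w) = -1
M(h) = -1 (M(h) = (-1)**3 = -1)
S(Y) = 3*Y (S(Y) = (Y*(-1))*(-3) = -Y*(-3) = 3*Y)
(S(-1/5)*(-76))*(31/(-89)) = ((3*(-1/5))*(-76))*(31/(-89)) = ((3*(-1*1/5))*(-76))*(31*(-1/89)) = ((3*(-1/5))*(-76))*(-31/89) = -3/5*(-76)*(-31/89) = (228/5)*(-31/89) = -7068/445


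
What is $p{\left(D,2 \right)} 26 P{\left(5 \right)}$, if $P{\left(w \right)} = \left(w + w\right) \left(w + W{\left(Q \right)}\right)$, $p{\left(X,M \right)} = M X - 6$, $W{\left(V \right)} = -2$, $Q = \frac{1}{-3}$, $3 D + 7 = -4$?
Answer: $-10400$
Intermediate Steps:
$D = - \frac{11}{3}$ ($D = - \frac{7}{3} + \frac{1}{3} \left(-4\right) = - \frac{7}{3} - \frac{4}{3} = - \frac{11}{3} \approx -3.6667$)
$Q = - \frac{1}{3} \approx -0.33333$
$p{\left(X,M \right)} = -6 + M X$
$P{\left(w \right)} = 2 w \left(-2 + w\right)$ ($P{\left(w \right)} = \left(w + w\right) \left(w - 2\right) = 2 w \left(-2 + w\right)$)
$p{\left(D,2 \right)} 26 P{\left(5 \right)} = \left(-6 + 2 \left(- \frac{11}{3}\right)\right) 26 \cdot 2 \cdot 5 \left(-2 + 5\right) = \left(-6 - \frac{22}{3}\right) 26 \cdot 2 \cdot 5 \cdot 3 = \left(- \frac{40}{3}\right) 26 \cdot 30 = \left(- \frac{1040}{3}\right) 30 = -10400$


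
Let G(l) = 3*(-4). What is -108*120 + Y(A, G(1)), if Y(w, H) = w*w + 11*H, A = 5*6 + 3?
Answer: -12003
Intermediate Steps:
A = 33 (A = 30 + 3 = 33)
G(l) = -12
Y(w, H) = w² + 11*H
-108*120 + Y(A, G(1)) = -108*120 + (33² + 11*(-12)) = -12960 + (1089 - 132) = -12960 + 957 = -12003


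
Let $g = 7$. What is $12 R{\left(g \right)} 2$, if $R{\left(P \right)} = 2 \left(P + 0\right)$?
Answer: $336$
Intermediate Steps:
$R{\left(P \right)} = 2 P$
$12 R{\left(g \right)} 2 = 12 \cdot 2 \cdot 7 \cdot 2 = 12 \cdot 14 \cdot 2 = 168 \cdot 2 = 336$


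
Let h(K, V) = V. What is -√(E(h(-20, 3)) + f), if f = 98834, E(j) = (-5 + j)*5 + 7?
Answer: -√98831 ≈ -314.37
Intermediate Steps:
E(j) = -18 + 5*j (E(j) = (-25 + 5*j) + 7 = -18 + 5*j)
-√(E(h(-20, 3)) + f) = -√((-18 + 5*3) + 98834) = -√((-18 + 15) + 98834) = -√(-3 + 98834) = -√98831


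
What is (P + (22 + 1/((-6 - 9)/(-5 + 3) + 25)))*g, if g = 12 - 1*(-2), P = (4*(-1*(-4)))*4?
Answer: 78288/65 ≈ 1204.4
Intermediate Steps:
P = 64 (P = (4*4)*4 = 16*4 = 64)
g = 14 (g = 12 + 2 = 14)
(P + (22 + 1/((-6 - 9)/(-5 + 3) + 25)))*g = (64 + (22 + 1/((-6 - 9)/(-5 + 3) + 25)))*14 = (64 + (22 + 1/(-15/(-2) + 25)))*14 = (64 + (22 + 1/(-15*(-½) + 25)))*14 = (64 + (22 + 1/(15/2 + 25)))*14 = (64 + (22 + 1/(65/2)))*14 = (64 + (22 + 2/65))*14 = (64 + 1432/65)*14 = (5592/65)*14 = 78288/65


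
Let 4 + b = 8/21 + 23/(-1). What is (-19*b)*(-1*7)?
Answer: -10621/3 ≈ -3540.3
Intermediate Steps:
b = -559/21 (b = -4 + (8/21 + 23/(-1)) = -4 + (8*(1/21) + 23*(-1)) = -4 + (8/21 - 23) = -4 - 475/21 = -559/21 ≈ -26.619)
(-19*b)*(-1*7) = (-19*(-559/21))*(-1*7) = (10621/21)*(-7) = -10621/3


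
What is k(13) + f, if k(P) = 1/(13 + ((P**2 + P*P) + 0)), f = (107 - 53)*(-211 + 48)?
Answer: -3089501/351 ≈ -8802.0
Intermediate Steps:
f = -8802 (f = 54*(-163) = -8802)
k(P) = 1/(13 + 2*P**2) (k(P) = 1/(13 + ((P**2 + P**2) + 0)) = 1/(13 + (2*P**2 + 0)) = 1/(13 + 2*P**2))
k(13) + f = 1/(13 + 2*13**2) - 8802 = 1/(13 + 2*169) - 8802 = 1/(13 + 338) - 8802 = 1/351 - 8802 = -3089501/351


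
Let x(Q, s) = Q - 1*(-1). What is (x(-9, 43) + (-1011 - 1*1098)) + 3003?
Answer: 886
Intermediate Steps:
x(Q, s) = 1 + Q (x(Q, s) = Q + 1 = 1 + Q)
(x(-9, 43) + (-1011 - 1*1098)) + 3003 = ((1 - 9) + (-1011 - 1*1098)) + 3003 = (-8 + (-1011 - 1098)) + 3003 = (-8 - 2109) + 3003 = -2117 + 3003 = 886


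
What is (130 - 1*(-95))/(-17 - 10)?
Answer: -25/3 ≈ -8.3333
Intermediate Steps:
(130 - 1*(-95))/(-17 - 10) = (130 + 95)/(-27) = -1/27*225 = -25/3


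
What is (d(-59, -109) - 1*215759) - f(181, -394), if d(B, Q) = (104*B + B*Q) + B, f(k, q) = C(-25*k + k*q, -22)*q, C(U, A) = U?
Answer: -30096089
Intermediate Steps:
f(k, q) = q*(-25*k + k*q) (f(k, q) = (-25*k + k*q)*q = q*(-25*k + k*q))
d(B, Q) = 105*B + B*Q
(d(-59, -109) - 1*215759) - f(181, -394) = (-59*(105 - 109) - 1*215759) - 181*(-394)*(-25 - 394) = (-59*(-4) - 215759) - 181*(-394)*(-419) = (236 - 215759) - 1*29880566 = -215523 - 29880566 = -30096089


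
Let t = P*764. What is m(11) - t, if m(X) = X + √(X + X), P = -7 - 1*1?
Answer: 6123 + √22 ≈ 6127.7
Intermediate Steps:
P = -8 (P = -7 - 1 = -8)
t = -6112 (t = -8*764 = -6112)
m(X) = X + √2*√X (m(X) = X + √(2*X) = X + √2*√X)
m(11) - t = (11 + √2*√11) - 1*(-6112) = (11 + √22) + 6112 = 6123 + √22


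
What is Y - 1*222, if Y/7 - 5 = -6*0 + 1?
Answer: -180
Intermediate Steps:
Y = 42 (Y = 35 + 7*(-6*0 + 1) = 35 + 7*(0 + 1) = 35 + 7*1 = 35 + 7 = 42)
Y - 1*222 = 42 - 1*222 = 42 - 222 = -180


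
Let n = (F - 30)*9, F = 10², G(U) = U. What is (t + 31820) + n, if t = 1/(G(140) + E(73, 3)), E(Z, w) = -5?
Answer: 4380751/135 ≈ 32450.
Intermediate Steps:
F = 100
n = 630 (n = (100 - 30)*9 = 70*9 = 630)
t = 1/135 (t = 1/(140 - 5) = 1/135 ≈ 0.0074074)
(t + 31820) + n = (1/135 + 31820) + 630 = 4295701/135 + 630 = 4380751/135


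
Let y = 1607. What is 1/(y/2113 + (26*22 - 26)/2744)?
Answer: 414148/397379 ≈ 1.0422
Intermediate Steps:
1/(y/2113 + (26*22 - 26)/2744) = 1/(1607/2113 + (26*22 - 26)/2744) = 1/(1607*(1/2113) + (572 - 26)*(1/2744)) = 1/(1607/2113 + 546*(1/2744)) = 1/(1607/2113 + 39/196) = 1/(397379/414148) = 414148/397379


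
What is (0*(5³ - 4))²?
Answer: 0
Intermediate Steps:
(0*(5³ - 4))² = (0*(125 - 4))² = (0*121)² = 0² = 0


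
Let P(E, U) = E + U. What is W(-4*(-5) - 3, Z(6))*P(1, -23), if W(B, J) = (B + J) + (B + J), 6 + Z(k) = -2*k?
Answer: 44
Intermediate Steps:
Z(k) = -6 - 2*k
W(B, J) = 2*B + 2*J
W(-4*(-5) - 3, Z(6))*P(1, -23) = (2*(-4*(-5) - 3) + 2*(-6 - 2*6))*(1 - 23) = (2*(20 - 3) + 2*(-6 - 12))*(-22) = (2*17 + 2*(-18))*(-22) = (34 - 36)*(-22) = -2*(-22) = 44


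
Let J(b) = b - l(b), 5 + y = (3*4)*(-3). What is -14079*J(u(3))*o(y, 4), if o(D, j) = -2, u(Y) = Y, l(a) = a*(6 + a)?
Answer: -675792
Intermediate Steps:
y = -41 (y = -5 + (3*4)*(-3) = -5 + 12*(-3) = -5 - 36 = -41)
J(b) = b - b*(6 + b)
-14079*J(u(3))*o(y, 4) = -14079*3*(-5 - 1*3)*(-2) = -14079*3*(-5 - 3)*(-2) = -14079*3*(-8)*(-2) = -(-337896)*(-2) = -14079*48 = -675792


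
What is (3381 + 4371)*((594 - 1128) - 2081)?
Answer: -20271480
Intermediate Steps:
(3381 + 4371)*((594 - 1128) - 2081) = 7752*(-534 - 2081) = 7752*(-2615) = -20271480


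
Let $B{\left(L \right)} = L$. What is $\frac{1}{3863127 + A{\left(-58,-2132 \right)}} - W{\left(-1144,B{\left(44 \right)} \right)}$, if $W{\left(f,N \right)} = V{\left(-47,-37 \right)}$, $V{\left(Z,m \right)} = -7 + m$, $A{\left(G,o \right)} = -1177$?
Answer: $\frac{169925801}{3861950} \approx 44.0$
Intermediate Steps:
$W{\left(f,N \right)} = -44$ ($W{\left(f,N \right)} = -7 - 37 = -44$)
$\frac{1}{3863127 + A{\left(-58,-2132 \right)}} - W{\left(-1144,B{\left(44 \right)} \right)} = \frac{1}{3863127 - 1177} - -44 = \frac{1}{3861950} + 44 = \frac{169925801}{3861950}$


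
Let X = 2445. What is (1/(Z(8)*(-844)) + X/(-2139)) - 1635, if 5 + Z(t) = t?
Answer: -2953755953/1805316 ≈ -1636.1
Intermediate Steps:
Z(t) = -5 + t
(1/(Z(8)*(-844)) + X/(-2139)) - 1635 = (1/((-5 + 8)*(-844)) + 2445/(-2139)) - 1635 = (-1/844/3 + 2445*(-1/2139)) - 1635 = ((⅓)*(-1/844) - 815/713) - 1635 = (-1/2532 - 815/713) - 1635 = -2064293/1805316 - 1635 = -2953755953/1805316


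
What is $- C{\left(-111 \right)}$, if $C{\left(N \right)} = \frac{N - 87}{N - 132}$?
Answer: $- \frac{22}{27} \approx -0.81481$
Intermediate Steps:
$C{\left(N \right)} = \frac{-87 + N}{-132 + N}$
$- C{\left(-111 \right)} = - \frac{-87 - 111}{-132 - 111} = - \frac{-198}{-243} = - \frac{\left(-1\right) \left(-198\right)}{243} = \left(-1\right) \frac{22}{27} = - \frac{22}{27}$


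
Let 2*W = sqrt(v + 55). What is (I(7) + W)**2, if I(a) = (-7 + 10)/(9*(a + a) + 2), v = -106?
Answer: -208887/16384 + 3*I*sqrt(51)/128 ≈ -12.749 + 0.16738*I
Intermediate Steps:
I(a) = 3/(2 + 18*a) (I(a) = 3/(9*(2*a) + 2) = 3/(18*a + 2) = 3/(2 + 18*a))
W = I*sqrt(51)/2 (W = sqrt(-106 + 55)/2 = sqrt(-51)/2 = (I*sqrt(51))/2 = I*sqrt(51)/2 ≈ 3.5707*I)
(I(7) + W)**2 = (3/(2*(1 + 9*7)) + I*sqrt(51)/2)**2 = (3/(2*(1 + 63)) + I*sqrt(51)/2)**2 = ((3/2)/64 + I*sqrt(51)/2)**2 = ((3/2)*(1/64) + I*sqrt(51)/2)**2 = (3/128 + I*sqrt(51)/2)**2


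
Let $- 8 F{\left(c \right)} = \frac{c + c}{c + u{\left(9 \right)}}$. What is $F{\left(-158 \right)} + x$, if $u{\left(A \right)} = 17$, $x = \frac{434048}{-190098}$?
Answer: $- \frac{22903213}{8934606} \approx -2.5634$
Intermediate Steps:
$x = - \frac{217024}{95049}$ ($x = 434048 \left(- \frac{1}{190098}\right) = - \frac{217024}{95049} \approx -2.2833$)
$F{\left(c \right)} = - \frac{c}{4 \left(17 + c\right)}$ ($F{\left(c \right)} = - \frac{\left(c + c\right) \frac{1}{c + 17}}{8} = - \frac{2 c \frac{1}{17 + c}}{8} = - \frac{c}{4 \left(17 + c\right)}$)
$F{\left(-158 \right)} + x = \left(-1\right) \left(-158\right) \frac{1}{68 + 4 \left(-158\right)} - \frac{217024}{95049} = \left(-1\right) \left(-158\right) \frac{1}{68 - 632} - \frac{217024}{95049} = \left(-1\right) \left(-158\right) \frac{1}{-564} - \frac{217024}{95049} = \left(-1\right) \left(-158\right) \left(- \frac{1}{564}\right) - \frac{217024}{95049} = - \frac{79}{282} - \frac{217024}{95049} = - \frac{22903213}{8934606}$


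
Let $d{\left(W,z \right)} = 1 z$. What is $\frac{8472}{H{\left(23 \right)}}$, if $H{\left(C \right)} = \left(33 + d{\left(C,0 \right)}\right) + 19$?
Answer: $\frac{2118}{13} \approx 162.92$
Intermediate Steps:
$d{\left(W,z \right)} = z$
$H{\left(C \right)} = 52$ ($H{\left(C \right)} = \left(33 + 0\right) + 19 = 33 + 19 = 52$)
$\frac{8472}{H{\left(23 \right)}} = \frac{8472}{52} = 8472 \cdot \frac{1}{52} = \frac{2118}{13}$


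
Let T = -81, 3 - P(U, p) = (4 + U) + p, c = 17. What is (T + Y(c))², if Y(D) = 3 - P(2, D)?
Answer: 3364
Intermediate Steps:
P(U, p) = -1 - U - p (P(U, p) = 3 - ((4 + U) + p) = 3 - (4 + U + p) = 3 + (-4 - U - p) = -1 - U - p)
Y(D) = 6 + D (Y(D) = 3 - (-1 - 1*2 - D) = 3 - (-1 - 2 - D) = 3 - (-3 - D) = 3 + (3 + D) = 6 + D)
(T + Y(c))² = (-81 + (6 + 17))² = (-81 + 23)² = (-58)² = 3364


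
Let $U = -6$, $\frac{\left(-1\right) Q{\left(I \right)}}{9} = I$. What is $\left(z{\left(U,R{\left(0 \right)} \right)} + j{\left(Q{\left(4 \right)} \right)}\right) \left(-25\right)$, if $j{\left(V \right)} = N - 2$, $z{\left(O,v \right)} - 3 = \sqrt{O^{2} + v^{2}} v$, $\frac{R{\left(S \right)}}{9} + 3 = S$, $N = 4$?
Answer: $-125 + 2025 \sqrt{85} \approx 18545.0$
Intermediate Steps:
$Q{\left(I \right)} = - 9 I$
$R{\left(S \right)} = -27 + 9 S$
$z{\left(O,v \right)} = 3 + v \sqrt{O^{2} + v^{2}}$ ($z{\left(O,v \right)} = 3 + \sqrt{O^{2} + v^{2}} v = 3 + v \sqrt{O^{2} + v^{2}}$)
$j{\left(V \right)} = 2$ ($j{\left(V \right)} = 4 - 2 = 2$)
$\left(z{\left(U,R{\left(0 \right)} \right)} + j{\left(Q{\left(4 \right)} \right)}\right) \left(-25\right) = \left(\left(3 + \left(-27 + 9 \cdot 0\right) \sqrt{\left(-6\right)^{2} + \left(-27 + 9 \cdot 0\right)^{2}}\right) + 2\right) \left(-25\right) = \left(\left(3 + \left(-27 + 0\right) \sqrt{36 + \left(-27 + 0\right)^{2}}\right) + 2\right) \left(-25\right) = \left(\left(3 - 27 \sqrt{36 + \left(-27\right)^{2}}\right) + 2\right) \left(-25\right) = \left(\left(3 - 27 \sqrt{36 + 729}\right) + 2\right) \left(-25\right) = \left(\left(3 - 27 \sqrt{765}\right) + 2\right) \left(-25\right) = \left(\left(3 - 27 \cdot 3 \sqrt{85}\right) + 2\right) \left(-25\right) = \left(\left(3 - 81 \sqrt{85}\right) + 2\right) \left(-25\right) = \left(5 - 81 \sqrt{85}\right) \left(-25\right) = -125 + 2025 \sqrt{85}$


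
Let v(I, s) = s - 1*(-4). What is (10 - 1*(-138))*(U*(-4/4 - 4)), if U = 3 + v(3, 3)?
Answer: -7400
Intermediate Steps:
v(I, s) = 4 + s (v(I, s) = s + 4 = 4 + s)
U = 10 (U = 3 + (4 + 3) = 3 + 7 = 10)
(10 - 1*(-138))*(U*(-4/4 - 4)) = (10 - 1*(-138))*(10*(-4/4 - 4)) = (10 + 138)*(10*(-4*¼ - 4)) = 148*(10*(-1 - 4)) = 148*(10*(-5)) = 148*(-50) = -7400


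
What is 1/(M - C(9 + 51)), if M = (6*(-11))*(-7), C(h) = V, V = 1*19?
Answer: 1/443 ≈ 0.0022573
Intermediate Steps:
V = 19
C(h) = 19
M = 462 (M = -66*(-7) = 462)
1/(M - C(9 + 51)) = 1/(462 - 1*19) = 1/(462 - 19) = 1/443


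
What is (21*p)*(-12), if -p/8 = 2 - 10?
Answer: -16128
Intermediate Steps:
p = 64 (p = -8*(2 - 10) = -8*(-8) = 64)
(21*p)*(-12) = (21*64)*(-12) = 1344*(-12) = -16128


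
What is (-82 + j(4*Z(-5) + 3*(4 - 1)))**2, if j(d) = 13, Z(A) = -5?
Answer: 4761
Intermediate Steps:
(-82 + j(4*Z(-5) + 3*(4 - 1)))**2 = (-82 + 13)**2 = (-69)**2 = 4761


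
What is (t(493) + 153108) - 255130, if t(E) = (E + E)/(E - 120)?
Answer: -38053220/373 ≈ -1.0202e+5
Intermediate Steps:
t(E) = 2*E/(-120 + E) (t(E) = (2*E)/(-120 + E) = 2*E/(-120 + E))
(t(493) + 153108) - 255130 = (2*493/(-120 + 493) + 153108) - 255130 = (2*493/373 + 153108) - 255130 = (2*493*(1/373) + 153108) - 255130 = (986/373 + 153108) - 255130 = 57110270/373 - 255130 = -38053220/373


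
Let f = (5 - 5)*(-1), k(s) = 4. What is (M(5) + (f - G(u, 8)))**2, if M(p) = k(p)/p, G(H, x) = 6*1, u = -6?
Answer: 676/25 ≈ 27.040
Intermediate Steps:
G(H, x) = 6
M(p) = 4/p
f = 0 (f = 0*(-1) = 0)
(M(5) + (f - G(u, 8)))**2 = (4/5 + (0 - 1*6))**2 = (4*(1/5) + (0 - 6))**2 = (4/5 - 6)**2 = (-26/5)**2 = 676/25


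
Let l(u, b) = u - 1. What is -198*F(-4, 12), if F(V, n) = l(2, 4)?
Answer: -198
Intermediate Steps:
l(u, b) = -1 + u
F(V, n) = 1 (F(V, n) = -1 + 2 = 1)
-198*F(-4, 12) = -198*1 = -198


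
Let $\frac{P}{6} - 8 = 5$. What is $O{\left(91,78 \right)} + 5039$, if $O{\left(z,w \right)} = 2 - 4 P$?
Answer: $4729$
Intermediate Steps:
$P = 78$ ($P = 48 + 6 \cdot 5 = 48 + 30 = 78$)
$O{\left(z,w \right)} = -310$ ($O{\left(z,w \right)} = 2 - 312 = -310$)
$O{\left(91,78 \right)} + 5039 = -310 + 5039 = 4729$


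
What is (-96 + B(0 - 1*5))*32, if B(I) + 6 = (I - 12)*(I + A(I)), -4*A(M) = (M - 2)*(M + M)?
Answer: 8976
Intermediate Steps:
A(M) = -M*(-2 + M)/2 (A(M) = -(M - 2)*(M + M)/4 = -(-2 + M)*2*M/4 = -M*(-2 + M)/2)
B(I) = -6 + (-12 + I)*(I + I*(2 - I)/2) (B(I) = -6 + (I - 12)*(I + I*(2 - I)/2) = -6 + (-12 + I)*(I + I*(2 - I)/2))
(-96 + B(0 - 1*5))*32 = (-96 + (-6 - 24*(0 - 1*5) + 8*(0 - 1*5)² - (0 - 1*5)³/2))*32 = (-96 + (-6 - 24*(0 - 5) + 8*(0 - 5)² - (0 - 5)³/2))*32 = (-96 + (-6 - 24*(-5) + 8*(-5)² - ½*(-5)³))*32 = (-96 + (-6 + 120 + 8*25 - ½*(-125)))*32 = (-96 + (-6 + 120 + 200 + 125/2))*32 = (-96 + 753/2)*32 = (561/2)*32 = 8976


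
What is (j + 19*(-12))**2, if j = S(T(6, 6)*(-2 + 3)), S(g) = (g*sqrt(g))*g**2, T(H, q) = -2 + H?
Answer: 10000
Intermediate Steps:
S(g) = g**(7/2) (S(g) = g**(3/2)*g**2 = g**(7/2))
j = 128 (j = ((-2 + 6)*(-2 + 3))**(7/2) = (4*1)**(7/2) = 4**(7/2) = 128)
(j + 19*(-12))**2 = (128 + 19*(-12))**2 = (128 - 228)**2 = (-100)**2 = 10000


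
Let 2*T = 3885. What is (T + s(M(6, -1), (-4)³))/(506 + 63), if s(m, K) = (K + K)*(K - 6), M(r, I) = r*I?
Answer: 21805/1138 ≈ 19.161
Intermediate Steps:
T = 3885/2 (T = (½)*3885 = 3885/2 ≈ 1942.5)
M(r, I) = I*r
s(m, K) = 2*K*(-6 + K) (s(m, K) = (2*K)*(-6 + K) = 2*K*(-6 + K))
(T + s(M(6, -1), (-4)³))/(506 + 63) = (3885/2 + 2*(-4)³*(-6 + (-4)³))/(506 + 63) = (3885/2 + 2*(-64)*(-6 - 64))/569 = (3885/2 + 2*(-64)*(-70))*(1/569) = (3885/2 + 8960)*(1/569) = (21805/2)*(1/569) = 21805/1138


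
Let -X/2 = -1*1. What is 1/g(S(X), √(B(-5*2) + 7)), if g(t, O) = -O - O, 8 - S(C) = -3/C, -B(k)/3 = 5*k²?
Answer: I*√1493/2986 ≈ 0.01294*I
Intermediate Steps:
B(k) = -15*k²
X = 2 (X = -(-2) = -2*(-1) = 2)
S(C) = 8 + 3/C (S(C) = 8 - (-3)/C = 8 + 3/C)
g(t, O) = -2*O
1/g(S(X), √(B(-5*2) + 7)) = 1/(-2*√(-15*(-5*2)² + 7)) = 1/(-2*√(-15*(-10)² + 7)) = 1/(-2*√(-15*100 + 7)) = 1/(-2*√(-1500 + 7)) = 1/(-2*I*√1493) = I*√1493/2986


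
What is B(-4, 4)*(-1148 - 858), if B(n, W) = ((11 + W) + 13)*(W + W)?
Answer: -449344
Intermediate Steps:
B(n, W) = 2*W*(24 + W) (B(n, W) = (24 + W)*(2*W) = 2*W*(24 + W))
B(-4, 4)*(-1148 - 858) = (2*4*(24 + 4))*(-1148 - 858) = (2*4*28)*(-2006) = 224*(-2006) = -449344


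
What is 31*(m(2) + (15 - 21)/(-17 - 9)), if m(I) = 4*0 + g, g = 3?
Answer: 1302/13 ≈ 100.15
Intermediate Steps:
m(I) = 3 (m(I) = 4*0 + 3 = 0 + 3 = 3)
31*(m(2) + (15 - 21)/(-17 - 9)) = 31*(3 + (15 - 21)/(-17 - 9)) = 31*(3 - 6/(-26)) = 31*(3 - 6*(-1/26)) = 31*(3 + 3/13) = 31*(42/13) = 1302/13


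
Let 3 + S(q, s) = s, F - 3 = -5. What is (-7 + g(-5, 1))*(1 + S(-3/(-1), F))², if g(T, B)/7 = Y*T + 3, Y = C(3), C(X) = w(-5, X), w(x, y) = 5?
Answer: -2576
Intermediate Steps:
F = -2 (F = 3 - 5 = -2)
C(X) = 5
Y = 5
S(q, s) = -3 + s
g(T, B) = 21 + 35*T (g(T, B) = 7*(5*T + 3) = 7*(3 + 5*T) = 21 + 35*T)
(-7 + g(-5, 1))*(1 + S(-3/(-1), F))² = (-7 + (21 + 35*(-5)))*(1 + (-3 - 2))² = (-7 + (21 - 175))*(1 - 5)² = (-7 - 154)*(-4)² = -161*16 = -2576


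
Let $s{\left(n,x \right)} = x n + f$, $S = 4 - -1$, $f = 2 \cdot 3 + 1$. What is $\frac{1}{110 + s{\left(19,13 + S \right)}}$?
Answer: $\frac{1}{459} \approx 0.0021787$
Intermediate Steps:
$f = 7$ ($f = 6 + 1 = 7$)
$S = 5$ ($S = 4 + 1 = 5$)
$s{\left(n,x \right)} = 7 + n x$ ($s{\left(n,x \right)} = x n + 7 = n x + 7 = 7 + n x$)
$\frac{1}{110 + s{\left(19,13 + S \right)}} = \frac{1}{110 + \left(7 + 19 \left(13 + 5\right)\right)} = \frac{1}{110 + \left(7 + 19 \cdot 18\right)} = \frac{1}{110 + \left(7 + 342\right)} = \frac{1}{110 + 349} = \frac{1}{459}$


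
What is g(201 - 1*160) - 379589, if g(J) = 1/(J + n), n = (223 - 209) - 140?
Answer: -32265066/85 ≈ -3.7959e+5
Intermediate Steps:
n = -126 (n = 14 - 140 = -126)
g(J) = 1/(-126 + J) (g(J) = 1/(J - 126) = 1/(-126 + J))
g(201 - 1*160) - 379589 = 1/(-126 + (201 - 1*160)) - 379589 = 1/(-126 + (201 - 160)) - 379589 = 1/(-126 + 41) - 379589 = 1/(-85) - 379589 = -1/85 - 379589 = -32265066/85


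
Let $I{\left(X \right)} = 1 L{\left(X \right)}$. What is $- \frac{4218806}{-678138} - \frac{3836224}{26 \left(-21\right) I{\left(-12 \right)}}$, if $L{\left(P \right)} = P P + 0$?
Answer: $\frac{2182432049}{39671073} \approx 55.013$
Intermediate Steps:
$L{\left(P \right)} = P^{2}$ ($L{\left(P \right)} = P^{2} + 0 = P^{2}$)
$I{\left(X \right)} = X^{2}$ ($I{\left(X \right)} = 1 X^{2} = X^{2}$)
$- \frac{4218806}{-678138} - \frac{3836224}{26 \left(-21\right) I{\left(-12 \right)}} = - \frac{4218806}{-678138} - \frac{3836224}{26 \left(-21\right) \left(-12\right)^{2}} = \left(-4218806\right) \left(- \frac{1}{678138}\right) - \frac{3836224}{\left(-546\right) 144} = \frac{2109403}{339069} - \frac{3836224}{-78624} = \frac{2109403}{339069} - - \frac{17126}{351} = \frac{2109403}{339069} + \frac{17126}{351} = \frac{2182432049}{39671073}$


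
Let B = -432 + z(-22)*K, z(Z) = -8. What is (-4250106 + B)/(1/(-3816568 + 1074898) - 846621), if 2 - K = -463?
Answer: 11663771530860/2321155397071 ≈ 5.0250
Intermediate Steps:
K = 465 (K = 2 - 1*(-463) = 2 + 463 = 465)
B = -4152 (B = -432 - 8*465 = -432 - 3720 = -4152)
(-4250106 + B)/(1/(-3816568 + 1074898) - 846621) = (-4250106 - 4152)/(1/(-3816568 + 1074898) - 846621) = -4254258/(1/(-2741670) - 846621) = -4254258/(-1/2741670 - 846621) = -4254258/(-2321155397071/2741670) = -4254258*(-2741670/2321155397071) = 11663771530860/2321155397071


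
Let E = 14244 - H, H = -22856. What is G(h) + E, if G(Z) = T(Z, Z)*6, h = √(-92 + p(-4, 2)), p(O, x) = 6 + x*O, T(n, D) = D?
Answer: 37100 + 6*I*√94 ≈ 37100.0 + 58.172*I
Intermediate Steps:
p(O, x) = 6 + O*x
h = I*√94 (h = √(-92 + (6 - 4*2)) = √(-92 + (6 - 8)) = √(-92 - 2) = √(-94) = I*√94 ≈ 9.6954*I)
E = 37100 (E = 14244 - 1*(-22856) = 14244 + 22856 = 37100)
G(Z) = 6*Z (G(Z) = Z*6 = 6*Z)
G(h) + E = 6*(I*√94) + 37100 = 6*I*√94 + 37100 = 37100 + 6*I*√94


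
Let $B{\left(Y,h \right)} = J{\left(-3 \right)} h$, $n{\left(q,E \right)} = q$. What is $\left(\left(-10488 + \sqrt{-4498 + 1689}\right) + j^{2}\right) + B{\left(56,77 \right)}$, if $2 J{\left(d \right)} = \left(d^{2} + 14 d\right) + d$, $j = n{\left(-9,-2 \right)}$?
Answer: $-11793 + 53 i \approx -11793.0 + 53.0 i$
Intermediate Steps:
$j = -9$
$J{\left(d \right)} = \frac{d^{2}}{2} + \frac{15 d}{2}$ ($J{\left(d \right)} = \frac{\left(d^{2} + 14 d\right) + d}{2} = \frac{d^{2} + 15 d}{2} = \frac{d^{2}}{2} + \frac{15 d}{2}$)
$B{\left(Y,h \right)} = - 18 h$ ($B{\left(Y,h \right)} = \frac{1}{2} \left(-3\right) \left(15 - 3\right) h = \frac{1}{2} \left(-3\right) 12 h = - 18 h$)
$\left(\left(-10488 + \sqrt{-4498 + 1689}\right) + j^{2}\right) + B{\left(56,77 \right)} = \left(\left(-10488 + \sqrt{-4498 + 1689}\right) + \left(-9\right)^{2}\right) - 1386 = \left(\left(-10488 + \sqrt{-2809}\right) + 81\right) - 1386 = \left(\left(-10488 + 53 i\right) + 81\right) - 1386 = \left(-10407 + 53 i\right) - 1386 = -11793 + 53 i$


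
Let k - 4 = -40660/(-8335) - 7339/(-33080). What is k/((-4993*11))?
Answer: -501818113/3028693684280 ≈ -0.00016569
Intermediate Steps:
k = 501818113/55144360 (k = 4 + (-40660/(-8335) - 7339/(-33080)) = 4 + (-40660*(-1/8335) - 7339*(-1/33080)) = 4 + (8132/1667 + 7339/33080) = 4 + 281240673/55144360 = 501818113/55144360 ≈ 9.1001)
k/((-4993*11)) = 501818113/(55144360*((-4993*11))) = (501818113/55144360)/(-54923) = (501818113/55144360)*(-1/54923) = -501818113/3028693684280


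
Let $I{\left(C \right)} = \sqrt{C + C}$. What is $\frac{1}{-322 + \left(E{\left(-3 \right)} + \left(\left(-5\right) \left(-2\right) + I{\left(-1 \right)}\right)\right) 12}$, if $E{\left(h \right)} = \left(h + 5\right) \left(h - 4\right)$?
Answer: $- \frac{185}{68594} - \frac{3 i \sqrt{2}}{34297} \approx -0.002697 - 0.0001237 i$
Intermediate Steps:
$I{\left(C \right)} = \sqrt{2} \sqrt{C}$ ($I{\left(C \right)} = \sqrt{2 C} = \sqrt{2} \sqrt{C}$)
$E{\left(h \right)} = \left(-4 + h\right) \left(5 + h\right)$ ($E{\left(h \right)} = \left(5 + h\right) \left(-4 + h\right) = \left(-4 + h\right) \left(5 + h\right)$)
$\frac{1}{-322 + \left(E{\left(-3 \right)} + \left(\left(-5\right) \left(-2\right) + I{\left(-1 \right)}\right)\right) 12} = \frac{1}{-322 + \left(\left(-20 - 3 + \left(-3\right)^{2}\right) + \left(\left(-5\right) \left(-2\right) + \sqrt{2} \sqrt{-1}\right)\right) 12} = \frac{1}{-322 + \left(\left(-20 - 3 + 9\right) + \left(10 + \sqrt{2} i\right)\right) 12} = \frac{1}{-322 + \left(-14 + \left(10 + i \sqrt{2}\right)\right) 12} = \frac{1}{-322 + \left(-4 + i \sqrt{2}\right) 12} = \frac{1}{-322 - \left(48 - 12 i \sqrt{2}\right)} = \frac{1}{-370 + 12 i \sqrt{2}}$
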